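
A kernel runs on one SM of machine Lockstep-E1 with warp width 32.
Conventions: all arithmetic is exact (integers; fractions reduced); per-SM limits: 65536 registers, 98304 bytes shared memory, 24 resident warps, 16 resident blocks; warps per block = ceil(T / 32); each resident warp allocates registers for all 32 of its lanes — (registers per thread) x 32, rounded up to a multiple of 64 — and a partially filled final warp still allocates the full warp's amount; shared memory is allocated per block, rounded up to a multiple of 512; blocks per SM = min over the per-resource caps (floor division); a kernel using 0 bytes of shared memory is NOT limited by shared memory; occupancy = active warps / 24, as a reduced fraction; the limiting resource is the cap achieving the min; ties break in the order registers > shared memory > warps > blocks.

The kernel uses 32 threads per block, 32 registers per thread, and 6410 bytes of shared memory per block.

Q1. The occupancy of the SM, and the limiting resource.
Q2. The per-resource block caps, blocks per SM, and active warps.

Answer: occupancy 7/12, limited by shared memory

registers: 64 blocks
shared memory: 14 blocks
warps: 24 blocks
blocks: 16 blocks

Answer: 14 blocks, 14 active warps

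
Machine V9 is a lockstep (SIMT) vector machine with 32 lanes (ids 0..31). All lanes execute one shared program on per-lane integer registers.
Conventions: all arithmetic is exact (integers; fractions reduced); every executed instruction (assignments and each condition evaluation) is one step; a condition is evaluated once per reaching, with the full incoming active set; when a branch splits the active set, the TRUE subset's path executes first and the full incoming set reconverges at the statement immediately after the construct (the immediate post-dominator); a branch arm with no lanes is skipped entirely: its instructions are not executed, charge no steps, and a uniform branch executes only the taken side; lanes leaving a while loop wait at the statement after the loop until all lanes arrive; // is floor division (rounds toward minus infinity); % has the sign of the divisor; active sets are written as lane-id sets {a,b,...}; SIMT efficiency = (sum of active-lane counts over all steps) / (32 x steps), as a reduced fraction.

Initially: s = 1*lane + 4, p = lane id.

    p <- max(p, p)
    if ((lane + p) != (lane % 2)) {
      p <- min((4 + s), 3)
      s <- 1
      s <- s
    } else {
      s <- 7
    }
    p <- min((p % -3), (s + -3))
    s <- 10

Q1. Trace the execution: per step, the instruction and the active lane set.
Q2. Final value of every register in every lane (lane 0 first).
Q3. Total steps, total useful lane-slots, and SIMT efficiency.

step 0: p <- max(p, p)               {0,1,2,3,4,5,6,7,8,9,10,11,12,13,14,15,16,17,18,19,20,21,22,23,24,25,26,27,28,29,30,31}
step 1: eval ((lane + p) != (lane % 2)) {0,1,2,3,4,5,6,7,8,9,10,11,12,13,14,15,16,17,18,19,20,21,22,23,24,25,26,27,28,29,30,31}
step 2: p <- min((4 + s), 3)         {1,2,3,4,5,6,7,8,9,10,11,12,13,14,15,16,17,18,19,20,21,22,23,24,25,26,27,28,29,30,31}
step 3: s <- 1                       {1,2,3,4,5,6,7,8,9,10,11,12,13,14,15,16,17,18,19,20,21,22,23,24,25,26,27,28,29,30,31}
step 4: s <- s                       {1,2,3,4,5,6,7,8,9,10,11,12,13,14,15,16,17,18,19,20,21,22,23,24,25,26,27,28,29,30,31}
step 5: s <- 7                       {0}
step 6: p <- min((p % -3), (s + -3)) {0,1,2,3,4,5,6,7,8,9,10,11,12,13,14,15,16,17,18,19,20,21,22,23,24,25,26,27,28,29,30,31}
step 7: s <- 10                      {0,1,2,3,4,5,6,7,8,9,10,11,12,13,14,15,16,17,18,19,20,21,22,23,24,25,26,27,28,29,30,31}

Answer: 8 steps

s: 10,10,10,10,10,10,10,10,10,10,10,10,10,10,10,10,10,10,10,10,10,10,10,10,10,10,10,10,10,10,10,10
p: 0,-2,-2,-2,-2,-2,-2,-2,-2,-2,-2,-2,-2,-2,-2,-2,-2,-2,-2,-2,-2,-2,-2,-2,-2,-2,-2,-2,-2,-2,-2,-2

steps = 8; useful = 222; efficiency = 222/256 = 111/128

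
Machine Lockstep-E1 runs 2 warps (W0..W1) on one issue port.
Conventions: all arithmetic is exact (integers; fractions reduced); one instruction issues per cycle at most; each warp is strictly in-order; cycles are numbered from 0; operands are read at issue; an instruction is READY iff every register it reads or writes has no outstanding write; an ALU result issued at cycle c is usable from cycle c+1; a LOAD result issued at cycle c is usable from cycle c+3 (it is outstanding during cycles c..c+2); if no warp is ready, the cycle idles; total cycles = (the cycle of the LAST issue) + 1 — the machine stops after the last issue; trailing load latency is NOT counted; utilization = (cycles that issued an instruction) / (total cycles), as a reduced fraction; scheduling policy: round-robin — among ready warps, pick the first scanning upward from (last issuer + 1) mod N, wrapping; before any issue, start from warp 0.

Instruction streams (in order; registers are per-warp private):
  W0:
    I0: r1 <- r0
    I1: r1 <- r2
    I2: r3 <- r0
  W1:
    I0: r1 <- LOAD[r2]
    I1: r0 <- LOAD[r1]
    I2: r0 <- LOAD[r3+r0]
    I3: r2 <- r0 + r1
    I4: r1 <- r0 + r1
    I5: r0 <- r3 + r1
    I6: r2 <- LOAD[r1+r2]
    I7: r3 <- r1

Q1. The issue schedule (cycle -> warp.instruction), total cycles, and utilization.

cycle 0: W0.I0
cycle 1: W1.I0
cycle 2: W0.I1
cycle 3: W0.I2
cycle 4: W1.I1
cycle 5: idle
cycle 6: idle
cycle 7: W1.I2
cycle 8: idle
cycle 9: idle
cycle 10: W1.I3
cycle 11: W1.I4
cycle 12: W1.I5
cycle 13: W1.I6
cycle 14: W1.I7

Answer: 15 cycles, utilization 11/15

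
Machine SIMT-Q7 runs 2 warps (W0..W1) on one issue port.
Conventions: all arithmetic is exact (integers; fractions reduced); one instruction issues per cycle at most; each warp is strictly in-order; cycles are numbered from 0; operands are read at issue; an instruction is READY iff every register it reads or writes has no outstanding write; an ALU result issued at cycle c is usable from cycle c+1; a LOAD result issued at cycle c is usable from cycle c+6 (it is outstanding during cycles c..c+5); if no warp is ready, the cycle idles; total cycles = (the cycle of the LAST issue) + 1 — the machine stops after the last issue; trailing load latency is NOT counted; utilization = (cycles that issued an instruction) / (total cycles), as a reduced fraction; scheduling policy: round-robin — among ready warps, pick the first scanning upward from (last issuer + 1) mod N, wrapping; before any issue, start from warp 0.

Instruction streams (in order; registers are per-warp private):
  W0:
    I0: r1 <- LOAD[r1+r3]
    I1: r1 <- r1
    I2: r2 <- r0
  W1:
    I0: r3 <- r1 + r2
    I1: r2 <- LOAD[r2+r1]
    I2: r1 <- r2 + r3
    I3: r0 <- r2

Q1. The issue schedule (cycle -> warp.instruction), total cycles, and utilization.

cycle 0: W0.I0
cycle 1: W1.I0
cycle 2: W1.I1
cycle 3: idle
cycle 4: idle
cycle 5: idle
cycle 6: W0.I1
cycle 7: W0.I2
cycle 8: W1.I2
cycle 9: W1.I3

Answer: 10 cycles, utilization 7/10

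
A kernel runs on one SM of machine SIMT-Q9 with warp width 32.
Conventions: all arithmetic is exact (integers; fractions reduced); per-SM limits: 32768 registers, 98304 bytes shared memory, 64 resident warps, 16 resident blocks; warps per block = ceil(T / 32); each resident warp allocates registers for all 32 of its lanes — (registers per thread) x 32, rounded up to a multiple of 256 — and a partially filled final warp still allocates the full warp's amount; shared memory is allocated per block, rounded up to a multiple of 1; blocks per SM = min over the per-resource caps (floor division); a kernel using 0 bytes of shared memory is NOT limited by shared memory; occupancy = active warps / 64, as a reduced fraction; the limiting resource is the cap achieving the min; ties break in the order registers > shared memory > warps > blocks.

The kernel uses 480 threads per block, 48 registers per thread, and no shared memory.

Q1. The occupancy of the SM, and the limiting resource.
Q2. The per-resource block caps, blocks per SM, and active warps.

Answer: occupancy 15/64, limited by registers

registers: 1 block
shared memory: no limit (kernel uses none)
warps: 4 blocks
blocks: 16 blocks

Answer: 1 block, 15 active warps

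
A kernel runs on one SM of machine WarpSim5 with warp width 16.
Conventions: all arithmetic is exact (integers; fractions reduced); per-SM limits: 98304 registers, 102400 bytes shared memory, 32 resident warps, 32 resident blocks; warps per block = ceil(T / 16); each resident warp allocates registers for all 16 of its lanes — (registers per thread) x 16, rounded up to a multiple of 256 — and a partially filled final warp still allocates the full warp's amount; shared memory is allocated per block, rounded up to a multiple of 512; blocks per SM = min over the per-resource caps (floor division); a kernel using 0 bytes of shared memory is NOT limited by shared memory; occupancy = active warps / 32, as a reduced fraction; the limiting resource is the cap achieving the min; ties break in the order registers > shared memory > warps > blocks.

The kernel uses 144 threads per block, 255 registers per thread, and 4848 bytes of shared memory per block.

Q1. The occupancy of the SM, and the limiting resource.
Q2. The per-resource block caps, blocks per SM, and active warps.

Answer: occupancy 9/16, limited by registers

registers: 2 blocks
shared memory: 20 blocks
warps: 3 blocks
blocks: 32 blocks

Answer: 2 blocks, 18 active warps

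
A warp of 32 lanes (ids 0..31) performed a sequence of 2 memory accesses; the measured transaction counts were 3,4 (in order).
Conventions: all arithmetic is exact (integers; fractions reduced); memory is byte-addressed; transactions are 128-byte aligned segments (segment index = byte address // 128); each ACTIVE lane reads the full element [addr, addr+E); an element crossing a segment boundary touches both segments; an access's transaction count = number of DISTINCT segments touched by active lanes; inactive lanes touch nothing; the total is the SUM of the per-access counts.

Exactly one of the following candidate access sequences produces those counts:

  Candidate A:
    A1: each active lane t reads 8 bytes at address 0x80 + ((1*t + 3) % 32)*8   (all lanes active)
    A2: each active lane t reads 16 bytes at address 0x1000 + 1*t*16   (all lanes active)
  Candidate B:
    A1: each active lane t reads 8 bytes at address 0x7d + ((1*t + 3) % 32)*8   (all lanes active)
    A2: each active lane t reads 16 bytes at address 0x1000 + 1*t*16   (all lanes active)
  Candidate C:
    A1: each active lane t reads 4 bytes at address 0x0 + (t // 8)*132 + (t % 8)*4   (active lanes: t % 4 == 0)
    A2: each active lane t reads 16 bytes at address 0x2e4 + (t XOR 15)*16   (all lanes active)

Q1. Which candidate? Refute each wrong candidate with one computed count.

A: A1 gives 2 transactions, not 3
C: A1 gives 4 transactions, not 3
B: all counts match (3,4)

Answer: B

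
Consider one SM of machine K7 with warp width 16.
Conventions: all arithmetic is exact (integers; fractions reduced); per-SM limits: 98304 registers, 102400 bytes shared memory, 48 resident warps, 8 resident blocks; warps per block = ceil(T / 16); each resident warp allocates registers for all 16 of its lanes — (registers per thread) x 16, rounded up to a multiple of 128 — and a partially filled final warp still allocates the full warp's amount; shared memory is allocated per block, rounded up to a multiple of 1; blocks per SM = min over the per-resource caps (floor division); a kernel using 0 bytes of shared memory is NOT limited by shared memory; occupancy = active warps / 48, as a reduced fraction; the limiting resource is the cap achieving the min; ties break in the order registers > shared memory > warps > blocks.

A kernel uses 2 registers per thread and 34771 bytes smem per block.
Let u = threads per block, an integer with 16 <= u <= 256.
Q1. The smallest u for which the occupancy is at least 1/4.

Answer: u = 81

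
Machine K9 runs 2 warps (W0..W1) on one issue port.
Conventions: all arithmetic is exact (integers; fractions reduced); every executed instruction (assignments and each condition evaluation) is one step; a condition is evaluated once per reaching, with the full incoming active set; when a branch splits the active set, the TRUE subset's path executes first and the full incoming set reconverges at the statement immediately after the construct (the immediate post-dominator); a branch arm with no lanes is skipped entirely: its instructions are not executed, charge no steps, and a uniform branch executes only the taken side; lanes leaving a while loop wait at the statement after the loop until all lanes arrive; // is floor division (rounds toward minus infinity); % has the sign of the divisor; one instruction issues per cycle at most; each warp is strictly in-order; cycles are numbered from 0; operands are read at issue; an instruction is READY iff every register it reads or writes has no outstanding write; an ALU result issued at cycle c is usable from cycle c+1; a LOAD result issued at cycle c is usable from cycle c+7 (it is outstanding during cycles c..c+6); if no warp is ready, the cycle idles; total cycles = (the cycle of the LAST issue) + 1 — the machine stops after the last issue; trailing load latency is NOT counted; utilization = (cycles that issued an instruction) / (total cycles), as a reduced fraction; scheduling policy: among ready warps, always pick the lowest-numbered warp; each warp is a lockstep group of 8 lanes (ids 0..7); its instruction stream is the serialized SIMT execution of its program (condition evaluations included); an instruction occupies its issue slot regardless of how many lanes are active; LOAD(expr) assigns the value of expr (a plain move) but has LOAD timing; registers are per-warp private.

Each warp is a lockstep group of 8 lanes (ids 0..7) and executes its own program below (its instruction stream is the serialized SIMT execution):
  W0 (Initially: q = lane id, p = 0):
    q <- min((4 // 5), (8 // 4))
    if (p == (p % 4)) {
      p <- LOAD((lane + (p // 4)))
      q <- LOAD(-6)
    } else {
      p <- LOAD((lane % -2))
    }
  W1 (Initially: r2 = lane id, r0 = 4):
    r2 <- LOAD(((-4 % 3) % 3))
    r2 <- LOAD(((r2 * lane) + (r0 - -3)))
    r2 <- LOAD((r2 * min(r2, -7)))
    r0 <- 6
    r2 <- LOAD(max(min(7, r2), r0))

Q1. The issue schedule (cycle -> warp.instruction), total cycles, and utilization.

cycle 0: W0.I0
cycle 1: W0.I1
cycle 2: W0.I2
cycle 3: W0.I3
cycle 4: W1.I0
cycle 5: idle
cycle 6: idle
cycle 7: idle
cycle 8: idle
cycle 9: idle
cycle 10: idle
cycle 11: W1.I1
cycle 12: idle
cycle 13: idle
cycle 14: idle
cycle 15: idle
cycle 16: idle
cycle 17: idle
cycle 18: W1.I2
cycle 19: W1.I3
cycle 20: idle
cycle 21: idle
cycle 22: idle
cycle 23: idle
cycle 24: idle
cycle 25: W1.I4

Answer: 26 cycles, utilization 9/26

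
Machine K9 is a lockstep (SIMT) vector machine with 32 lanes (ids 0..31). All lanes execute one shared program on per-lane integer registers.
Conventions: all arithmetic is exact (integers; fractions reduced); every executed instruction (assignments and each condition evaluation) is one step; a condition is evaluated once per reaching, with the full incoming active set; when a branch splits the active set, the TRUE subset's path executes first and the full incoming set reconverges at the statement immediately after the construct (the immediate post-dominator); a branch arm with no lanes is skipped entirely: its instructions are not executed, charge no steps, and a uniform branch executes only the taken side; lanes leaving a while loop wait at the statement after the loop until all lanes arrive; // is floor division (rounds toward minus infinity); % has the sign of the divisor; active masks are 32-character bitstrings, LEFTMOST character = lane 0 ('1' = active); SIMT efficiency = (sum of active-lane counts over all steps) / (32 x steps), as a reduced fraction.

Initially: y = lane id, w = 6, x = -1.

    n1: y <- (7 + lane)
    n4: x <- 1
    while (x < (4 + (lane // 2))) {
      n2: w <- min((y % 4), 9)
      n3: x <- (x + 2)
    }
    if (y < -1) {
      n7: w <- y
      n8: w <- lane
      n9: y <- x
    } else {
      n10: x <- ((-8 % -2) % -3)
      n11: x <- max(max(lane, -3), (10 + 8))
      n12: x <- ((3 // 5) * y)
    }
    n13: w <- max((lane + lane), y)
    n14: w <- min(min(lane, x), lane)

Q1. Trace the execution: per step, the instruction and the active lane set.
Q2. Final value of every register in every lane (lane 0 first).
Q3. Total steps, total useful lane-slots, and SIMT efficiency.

step 0: y <- (7 + lane)              11111111111111111111111111111111
step 1: x <- 1                       11111111111111111111111111111111
step 2: eval (x < (4 + (lane // 2))) 11111111111111111111111111111111
step 3: w <- min((y % 4), 9)         11111111111111111111111111111111
step 4: x <- (x + 2)                 11111111111111111111111111111111
step 5: eval (x < (4 + (lane // 2))) 11111111111111111111111111111111
step 6: w <- min((y % 4), 9)         11111111111111111111111111111111
step 7: x <- (x + 2)                 11111111111111111111111111111111
step 8: eval (x < (4 + (lane // 2))) 11111111111111111111111111111111
step 9: w <- min((y % 4), 9)         00001111111111111111111111111111
step 10: x <- (x + 2)                 00001111111111111111111111111111
step 11: eval (x < (4 + (lane // 2))) 00001111111111111111111111111111
step 12: w <- min((y % 4), 9)         00000000111111111111111111111111
step 13: x <- (x + 2)                 00000000111111111111111111111111
step 14: eval (x < (4 + (lane // 2))) 00000000111111111111111111111111
step 15: w <- min((y % 4), 9)         00000000000011111111111111111111
step 16: x <- (x + 2)                 00000000000011111111111111111111
step 17: eval (x < (4 + (lane // 2))) 00000000000011111111111111111111
step 18: w <- min((y % 4), 9)         00000000000000001111111111111111
step 19: x <- (x + 2)                 00000000000000001111111111111111
step 20: eval (x < (4 + (lane // 2))) 00000000000000001111111111111111
step 21: w <- min((y % 4), 9)         00000000000000000000111111111111
step 22: x <- (x + 2)                 00000000000000000000111111111111
step 23: eval (x < (4 + (lane // 2))) 00000000000000000000111111111111
step 24: w <- min((y % 4), 9)         00000000000000000000000011111111
step 25: x <- (x + 2)                 00000000000000000000000011111111
step 26: eval (x < (4 + (lane // 2))) 00000000000000000000000011111111
step 27: w <- min((y % 4), 9)         00000000000000000000000000001111
step 28: x <- (x + 2)                 00000000000000000000000000001111
step 29: eval (x < (4 + (lane // 2))) 00000000000000000000000000001111
step 30: eval (y < -1)                11111111111111111111111111111111
step 31: x <- ((-8 % -2) % -3)        11111111111111111111111111111111
step 32: x <- max(max(lane, -3), (10 + 8)) 11111111111111111111111111111111
step 33: x <- ((3 // 5) * y)          11111111111111111111111111111111
step 34: w <- max((lane + lane), y)   11111111111111111111111111111111
step 35: w <- min(min(lane, x), lane) 11111111111111111111111111111111

Answer: 36 steps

y: 7,8,9,10,11,12,13,14,15,16,17,18,19,20,21,22,23,24,25,26,27,28,29,30,31,32,33,34,35,36,37,38
w: 0,0,0,0,0,0,0,0,0,0,0,0,0,0,0,0,0,0,0,0,0,0,0,0,0,0,0,0,0,0,0,0
x: 0,0,0,0,0,0,0,0,0,0,0,0,0,0,0,0,0,0,0,0,0,0,0,0,0,0,0,0,0,0,0,0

steps = 36; useful = 816; efficiency = 816/1152 = 17/24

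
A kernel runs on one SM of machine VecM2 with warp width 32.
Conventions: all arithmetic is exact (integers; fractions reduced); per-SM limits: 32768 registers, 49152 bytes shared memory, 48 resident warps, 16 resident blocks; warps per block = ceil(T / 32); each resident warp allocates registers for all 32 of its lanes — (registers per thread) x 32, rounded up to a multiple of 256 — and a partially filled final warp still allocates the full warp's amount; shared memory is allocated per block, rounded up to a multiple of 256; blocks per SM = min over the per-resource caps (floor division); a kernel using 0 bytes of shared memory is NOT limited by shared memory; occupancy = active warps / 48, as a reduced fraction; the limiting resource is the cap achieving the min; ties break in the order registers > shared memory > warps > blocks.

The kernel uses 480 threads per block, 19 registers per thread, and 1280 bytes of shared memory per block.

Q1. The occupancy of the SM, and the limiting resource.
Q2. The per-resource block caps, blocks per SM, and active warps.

Answer: occupancy 5/8, limited by registers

registers: 2 blocks
shared memory: 38 blocks
warps: 3 blocks
blocks: 16 blocks

Answer: 2 blocks, 30 active warps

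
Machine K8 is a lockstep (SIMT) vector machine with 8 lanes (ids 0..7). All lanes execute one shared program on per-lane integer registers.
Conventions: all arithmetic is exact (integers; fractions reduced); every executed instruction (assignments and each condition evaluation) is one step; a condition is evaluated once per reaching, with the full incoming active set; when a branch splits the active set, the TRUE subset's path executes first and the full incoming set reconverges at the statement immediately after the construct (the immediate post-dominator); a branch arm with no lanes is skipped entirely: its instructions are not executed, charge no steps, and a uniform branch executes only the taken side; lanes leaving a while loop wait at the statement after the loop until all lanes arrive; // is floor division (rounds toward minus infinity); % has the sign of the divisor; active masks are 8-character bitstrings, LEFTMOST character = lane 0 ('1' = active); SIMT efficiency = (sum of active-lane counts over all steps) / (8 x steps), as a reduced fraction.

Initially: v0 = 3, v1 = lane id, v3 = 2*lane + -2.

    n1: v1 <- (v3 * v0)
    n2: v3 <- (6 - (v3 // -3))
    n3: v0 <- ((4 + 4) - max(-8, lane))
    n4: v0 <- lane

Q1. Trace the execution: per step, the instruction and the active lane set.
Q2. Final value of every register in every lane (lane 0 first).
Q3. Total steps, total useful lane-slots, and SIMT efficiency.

step 0: v1 <- (v3 * v0)              11111111
step 1: v3 <- (6 - (v3 // -3))       11111111
step 2: v0 <- ((4 + 4) - max(-8, lane)) 11111111
step 3: v0 <- lane                   11111111

Answer: 4 steps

v0: 0,1,2,3,4,5,6,7
v1: -6,0,6,12,18,24,30,36
v3: 6,6,7,8,8,9,10,10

steps = 4; useful = 32; efficiency = 32/32 = 1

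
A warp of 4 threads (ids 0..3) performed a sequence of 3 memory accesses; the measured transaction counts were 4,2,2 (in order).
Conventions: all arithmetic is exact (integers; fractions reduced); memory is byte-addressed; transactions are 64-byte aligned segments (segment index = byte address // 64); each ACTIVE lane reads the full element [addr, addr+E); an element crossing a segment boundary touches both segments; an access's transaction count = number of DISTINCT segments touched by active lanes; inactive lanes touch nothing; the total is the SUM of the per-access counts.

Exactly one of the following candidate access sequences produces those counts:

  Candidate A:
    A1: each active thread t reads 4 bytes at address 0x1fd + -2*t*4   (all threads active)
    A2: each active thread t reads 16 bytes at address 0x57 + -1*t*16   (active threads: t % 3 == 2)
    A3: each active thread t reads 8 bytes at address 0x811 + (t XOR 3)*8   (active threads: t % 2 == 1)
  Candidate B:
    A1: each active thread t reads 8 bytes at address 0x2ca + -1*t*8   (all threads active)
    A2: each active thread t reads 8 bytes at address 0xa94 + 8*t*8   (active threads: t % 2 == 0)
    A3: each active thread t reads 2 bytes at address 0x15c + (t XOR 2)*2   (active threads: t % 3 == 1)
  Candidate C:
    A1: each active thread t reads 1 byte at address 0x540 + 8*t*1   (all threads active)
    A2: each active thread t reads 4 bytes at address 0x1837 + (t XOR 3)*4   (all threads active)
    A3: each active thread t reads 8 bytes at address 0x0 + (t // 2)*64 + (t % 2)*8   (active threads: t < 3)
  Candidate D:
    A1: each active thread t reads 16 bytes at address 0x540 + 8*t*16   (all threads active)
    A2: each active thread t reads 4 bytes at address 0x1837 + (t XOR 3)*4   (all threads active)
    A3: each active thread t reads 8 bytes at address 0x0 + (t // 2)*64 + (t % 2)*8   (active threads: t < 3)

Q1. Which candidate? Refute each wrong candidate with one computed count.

A: A1 gives 2 transactions, not 4
B: A1 gives 2 transactions, not 4
C: A1 gives 1 transaction, not 4
D: all counts match (4,2,2)

Answer: D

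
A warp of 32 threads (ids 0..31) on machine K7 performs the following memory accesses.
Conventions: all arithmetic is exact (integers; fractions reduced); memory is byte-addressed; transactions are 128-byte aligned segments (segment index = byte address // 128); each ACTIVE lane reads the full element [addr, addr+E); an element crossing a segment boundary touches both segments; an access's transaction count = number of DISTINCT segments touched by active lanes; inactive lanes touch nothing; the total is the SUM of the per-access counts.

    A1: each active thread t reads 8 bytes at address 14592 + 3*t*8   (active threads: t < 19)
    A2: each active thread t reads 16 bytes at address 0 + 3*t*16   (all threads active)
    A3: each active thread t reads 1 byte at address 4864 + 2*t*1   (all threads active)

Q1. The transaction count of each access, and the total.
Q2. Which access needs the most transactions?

A1: 4 transactions
A2: 12 transactions
A3: 1 transaction

Answer: 4,12,1; total 17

Answer: A2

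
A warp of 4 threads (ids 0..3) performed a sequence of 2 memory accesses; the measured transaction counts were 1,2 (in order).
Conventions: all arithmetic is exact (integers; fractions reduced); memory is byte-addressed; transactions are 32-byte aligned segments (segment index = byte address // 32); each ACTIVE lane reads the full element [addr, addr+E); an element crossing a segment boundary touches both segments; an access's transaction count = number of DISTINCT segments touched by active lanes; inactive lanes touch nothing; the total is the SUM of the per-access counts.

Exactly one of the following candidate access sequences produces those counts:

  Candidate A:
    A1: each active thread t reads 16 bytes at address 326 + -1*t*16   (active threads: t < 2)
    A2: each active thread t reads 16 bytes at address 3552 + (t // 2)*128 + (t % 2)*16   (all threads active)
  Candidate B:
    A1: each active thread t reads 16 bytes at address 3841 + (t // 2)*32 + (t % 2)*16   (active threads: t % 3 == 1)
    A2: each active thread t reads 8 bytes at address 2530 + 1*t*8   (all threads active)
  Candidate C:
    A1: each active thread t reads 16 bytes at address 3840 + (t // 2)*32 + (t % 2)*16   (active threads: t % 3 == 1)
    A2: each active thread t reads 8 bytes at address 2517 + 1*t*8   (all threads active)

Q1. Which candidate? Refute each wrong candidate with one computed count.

A: A1 gives 2 transactions, not 1
B: A1 gives 2 transactions, not 1
C: all counts match (1,2)

Answer: C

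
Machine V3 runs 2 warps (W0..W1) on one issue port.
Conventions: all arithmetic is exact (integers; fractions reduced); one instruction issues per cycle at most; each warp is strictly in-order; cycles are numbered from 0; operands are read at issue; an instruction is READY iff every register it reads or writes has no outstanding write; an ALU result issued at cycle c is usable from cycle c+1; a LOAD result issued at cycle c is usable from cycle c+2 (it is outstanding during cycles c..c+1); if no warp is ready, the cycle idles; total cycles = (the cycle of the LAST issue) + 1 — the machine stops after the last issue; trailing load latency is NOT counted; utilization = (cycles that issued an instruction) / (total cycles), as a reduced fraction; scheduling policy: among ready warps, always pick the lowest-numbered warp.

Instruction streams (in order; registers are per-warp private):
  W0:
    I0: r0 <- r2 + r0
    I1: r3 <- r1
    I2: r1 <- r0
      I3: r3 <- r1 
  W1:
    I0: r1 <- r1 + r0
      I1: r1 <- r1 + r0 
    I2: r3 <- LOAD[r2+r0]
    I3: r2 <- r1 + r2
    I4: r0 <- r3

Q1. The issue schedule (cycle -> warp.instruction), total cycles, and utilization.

cycle 0: W0.I0
cycle 1: W0.I1
cycle 2: W0.I2
cycle 3: W0.I3
cycle 4: W1.I0
cycle 5: W1.I1
cycle 6: W1.I2
cycle 7: W1.I3
cycle 8: W1.I4

Answer: 9 cycles, utilization 1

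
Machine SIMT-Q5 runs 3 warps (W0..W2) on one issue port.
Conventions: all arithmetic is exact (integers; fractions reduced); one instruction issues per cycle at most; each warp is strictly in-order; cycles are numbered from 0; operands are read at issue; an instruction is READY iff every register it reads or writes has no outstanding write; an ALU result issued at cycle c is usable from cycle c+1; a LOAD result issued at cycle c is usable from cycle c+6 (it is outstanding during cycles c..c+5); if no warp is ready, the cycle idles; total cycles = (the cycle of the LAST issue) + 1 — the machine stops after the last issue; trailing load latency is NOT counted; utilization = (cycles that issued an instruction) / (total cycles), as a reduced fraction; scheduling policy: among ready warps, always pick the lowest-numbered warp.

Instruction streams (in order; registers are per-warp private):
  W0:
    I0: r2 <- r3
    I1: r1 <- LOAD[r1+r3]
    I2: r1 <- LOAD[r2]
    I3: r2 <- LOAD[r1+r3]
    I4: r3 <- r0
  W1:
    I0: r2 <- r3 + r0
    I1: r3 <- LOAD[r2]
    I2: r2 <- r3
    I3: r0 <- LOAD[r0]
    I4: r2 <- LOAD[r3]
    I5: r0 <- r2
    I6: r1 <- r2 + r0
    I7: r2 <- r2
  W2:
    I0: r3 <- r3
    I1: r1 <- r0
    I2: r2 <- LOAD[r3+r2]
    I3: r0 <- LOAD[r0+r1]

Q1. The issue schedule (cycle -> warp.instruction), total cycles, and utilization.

cycle 0: W0.I0
cycle 1: W0.I1
cycle 2: W1.I0
cycle 3: W1.I1
cycle 4: W2.I0
cycle 5: W2.I1
cycle 6: W2.I2
cycle 7: W0.I2
cycle 8: W2.I3
cycle 9: W1.I2
cycle 10: W1.I3
cycle 11: W1.I4
cycle 12: idle
cycle 13: W0.I3
cycle 14: W0.I4
cycle 15: idle
cycle 16: idle
cycle 17: W1.I5
cycle 18: W1.I6
cycle 19: W1.I7

Answer: 20 cycles, utilization 17/20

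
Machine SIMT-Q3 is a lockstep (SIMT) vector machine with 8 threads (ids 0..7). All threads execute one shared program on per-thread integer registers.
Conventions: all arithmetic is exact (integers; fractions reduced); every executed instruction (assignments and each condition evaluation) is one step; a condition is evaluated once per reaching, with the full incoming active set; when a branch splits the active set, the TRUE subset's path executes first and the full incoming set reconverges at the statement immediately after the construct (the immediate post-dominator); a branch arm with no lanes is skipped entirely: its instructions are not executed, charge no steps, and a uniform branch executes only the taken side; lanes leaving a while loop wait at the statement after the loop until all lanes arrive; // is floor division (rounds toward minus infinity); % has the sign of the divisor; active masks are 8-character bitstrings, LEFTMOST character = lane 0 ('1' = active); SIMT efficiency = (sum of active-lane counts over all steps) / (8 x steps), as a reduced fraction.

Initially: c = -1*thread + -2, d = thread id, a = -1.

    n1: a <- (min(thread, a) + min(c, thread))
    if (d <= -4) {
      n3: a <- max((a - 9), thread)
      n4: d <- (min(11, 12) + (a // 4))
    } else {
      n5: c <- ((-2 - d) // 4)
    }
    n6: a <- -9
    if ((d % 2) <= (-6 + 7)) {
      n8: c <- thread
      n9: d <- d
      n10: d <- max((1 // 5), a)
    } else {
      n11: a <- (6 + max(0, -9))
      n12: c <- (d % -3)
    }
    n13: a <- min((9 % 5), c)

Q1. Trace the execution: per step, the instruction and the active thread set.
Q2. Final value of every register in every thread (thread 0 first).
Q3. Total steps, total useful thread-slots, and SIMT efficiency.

step 0: a <- (min(thread, a) + min(c, thread)) 11111111
step 1: eval (d <= -4)               11111111
step 2: c <- ((-2 - d) // 4)         11111111
step 3: a <- -9                      11111111
step 4: eval ((d % 2) <= (-6 + 7))   11111111
step 5: c <- thread                  11111111
step 6: d <- d                       11111111
step 7: d <- max((1 // 5), a)        11111111
step 8: a <- min((9 % 5), c)         11111111

Answer: 9 steps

c: 0,1,2,3,4,5,6,7
d: 0,0,0,0,0,0,0,0
a: 0,1,2,3,4,4,4,4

steps = 9; useful = 72; efficiency = 72/72 = 1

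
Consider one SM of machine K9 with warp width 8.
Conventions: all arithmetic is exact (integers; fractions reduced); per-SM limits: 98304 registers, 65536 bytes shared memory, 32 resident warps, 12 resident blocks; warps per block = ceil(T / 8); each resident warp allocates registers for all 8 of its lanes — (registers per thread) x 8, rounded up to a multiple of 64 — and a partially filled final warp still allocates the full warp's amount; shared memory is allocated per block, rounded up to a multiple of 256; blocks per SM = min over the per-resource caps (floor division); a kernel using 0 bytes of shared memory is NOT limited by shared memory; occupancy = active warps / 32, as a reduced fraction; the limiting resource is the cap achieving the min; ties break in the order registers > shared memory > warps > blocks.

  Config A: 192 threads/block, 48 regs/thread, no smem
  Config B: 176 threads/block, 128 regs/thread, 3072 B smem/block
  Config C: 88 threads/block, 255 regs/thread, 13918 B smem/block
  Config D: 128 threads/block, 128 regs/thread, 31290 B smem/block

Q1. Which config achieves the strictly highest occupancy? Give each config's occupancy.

occupancies: A 3/4, B 11/16, C 11/16, D 1

Answer: D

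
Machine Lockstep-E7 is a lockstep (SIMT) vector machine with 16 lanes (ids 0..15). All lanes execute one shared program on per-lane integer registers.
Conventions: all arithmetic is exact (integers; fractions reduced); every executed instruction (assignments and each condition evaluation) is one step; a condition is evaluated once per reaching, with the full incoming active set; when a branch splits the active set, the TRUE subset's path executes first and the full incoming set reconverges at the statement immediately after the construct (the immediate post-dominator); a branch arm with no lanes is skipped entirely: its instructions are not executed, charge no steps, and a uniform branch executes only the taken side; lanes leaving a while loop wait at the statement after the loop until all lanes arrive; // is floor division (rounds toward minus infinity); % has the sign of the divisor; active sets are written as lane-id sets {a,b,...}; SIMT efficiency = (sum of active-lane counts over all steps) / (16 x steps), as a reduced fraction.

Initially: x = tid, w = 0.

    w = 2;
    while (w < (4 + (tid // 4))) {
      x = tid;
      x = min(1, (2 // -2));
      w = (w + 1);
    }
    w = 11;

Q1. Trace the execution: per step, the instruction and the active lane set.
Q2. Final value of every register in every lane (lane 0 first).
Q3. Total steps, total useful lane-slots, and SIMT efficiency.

step 0: w <- 2                       {0,1,2,3,4,5,6,7,8,9,10,11,12,13,14,15}
step 1: eval (w < (4 + (tid // 4)))  {0,1,2,3,4,5,6,7,8,9,10,11,12,13,14,15}
step 2: x <- tid                     {0,1,2,3,4,5,6,7,8,9,10,11,12,13,14,15}
step 3: x <- min(1, (2 // -2))       {0,1,2,3,4,5,6,7,8,9,10,11,12,13,14,15}
step 4: w <- (w + 1)                 {0,1,2,3,4,5,6,7,8,9,10,11,12,13,14,15}
step 5: eval (w < (4 + (tid // 4)))  {0,1,2,3,4,5,6,7,8,9,10,11,12,13,14,15}
step 6: x <- tid                     {0,1,2,3,4,5,6,7,8,9,10,11,12,13,14,15}
step 7: x <- min(1, (2 // -2))       {0,1,2,3,4,5,6,7,8,9,10,11,12,13,14,15}
step 8: w <- (w + 1)                 {0,1,2,3,4,5,6,7,8,9,10,11,12,13,14,15}
step 9: eval (w < (4 + (tid // 4)))  {0,1,2,3,4,5,6,7,8,9,10,11,12,13,14,15}
step 10: x <- tid                     {4,5,6,7,8,9,10,11,12,13,14,15}
step 11: x <- min(1, (2 // -2))       {4,5,6,7,8,9,10,11,12,13,14,15}
step 12: w <- (w + 1)                 {4,5,6,7,8,9,10,11,12,13,14,15}
step 13: eval (w < (4 + (tid // 4)))  {4,5,6,7,8,9,10,11,12,13,14,15}
step 14: x <- tid                     {8,9,10,11,12,13,14,15}
step 15: x <- min(1, (2 // -2))       {8,9,10,11,12,13,14,15}
step 16: w <- (w + 1)                 {8,9,10,11,12,13,14,15}
step 17: eval (w < (4 + (tid // 4)))  {8,9,10,11,12,13,14,15}
step 18: x <- tid                     {12,13,14,15}
step 19: x <- min(1, (2 // -2))       {12,13,14,15}
step 20: w <- (w + 1)                 {12,13,14,15}
step 21: eval (w < (4 + (tid // 4)))  {12,13,14,15}
step 22: w <- 11                      {0,1,2,3,4,5,6,7,8,9,10,11,12,13,14,15}

Answer: 23 steps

x: -1,-1,-1,-1,-1,-1,-1,-1,-1,-1,-1,-1,-1,-1,-1,-1
w: 11,11,11,11,11,11,11,11,11,11,11,11,11,11,11,11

steps = 23; useful = 272; efficiency = 272/368 = 17/23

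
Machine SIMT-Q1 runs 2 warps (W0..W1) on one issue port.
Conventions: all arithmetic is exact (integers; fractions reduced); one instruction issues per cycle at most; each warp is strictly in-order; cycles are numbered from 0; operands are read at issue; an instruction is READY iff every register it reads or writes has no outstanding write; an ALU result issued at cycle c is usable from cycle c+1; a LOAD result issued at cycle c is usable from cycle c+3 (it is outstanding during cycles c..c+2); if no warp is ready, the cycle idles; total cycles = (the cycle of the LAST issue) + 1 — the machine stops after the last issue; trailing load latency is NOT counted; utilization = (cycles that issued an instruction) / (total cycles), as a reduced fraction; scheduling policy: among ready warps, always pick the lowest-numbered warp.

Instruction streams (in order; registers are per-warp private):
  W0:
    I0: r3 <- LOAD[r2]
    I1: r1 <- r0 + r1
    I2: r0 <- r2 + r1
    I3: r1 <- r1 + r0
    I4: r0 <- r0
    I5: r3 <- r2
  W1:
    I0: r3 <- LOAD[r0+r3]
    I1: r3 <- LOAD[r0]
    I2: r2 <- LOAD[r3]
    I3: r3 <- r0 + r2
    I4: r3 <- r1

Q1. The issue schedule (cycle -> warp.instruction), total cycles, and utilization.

cycle 0: W0.I0
cycle 1: W0.I1
cycle 2: W0.I2
cycle 3: W0.I3
cycle 4: W0.I4
cycle 5: W0.I5
cycle 6: W1.I0
cycle 7: idle
cycle 8: idle
cycle 9: W1.I1
cycle 10: idle
cycle 11: idle
cycle 12: W1.I2
cycle 13: idle
cycle 14: idle
cycle 15: W1.I3
cycle 16: W1.I4

Answer: 17 cycles, utilization 11/17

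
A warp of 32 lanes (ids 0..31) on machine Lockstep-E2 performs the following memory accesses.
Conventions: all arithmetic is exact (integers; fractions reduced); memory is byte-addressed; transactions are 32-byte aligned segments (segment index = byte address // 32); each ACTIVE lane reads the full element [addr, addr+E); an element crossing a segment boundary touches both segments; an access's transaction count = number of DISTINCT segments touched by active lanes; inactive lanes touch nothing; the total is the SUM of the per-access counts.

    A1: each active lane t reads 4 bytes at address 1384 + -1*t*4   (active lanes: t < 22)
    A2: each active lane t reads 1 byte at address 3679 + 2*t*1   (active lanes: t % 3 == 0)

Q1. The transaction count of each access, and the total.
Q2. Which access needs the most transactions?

A1: 4 transactions
A2: 3 transactions

Answer: 4,3; total 7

Answer: A1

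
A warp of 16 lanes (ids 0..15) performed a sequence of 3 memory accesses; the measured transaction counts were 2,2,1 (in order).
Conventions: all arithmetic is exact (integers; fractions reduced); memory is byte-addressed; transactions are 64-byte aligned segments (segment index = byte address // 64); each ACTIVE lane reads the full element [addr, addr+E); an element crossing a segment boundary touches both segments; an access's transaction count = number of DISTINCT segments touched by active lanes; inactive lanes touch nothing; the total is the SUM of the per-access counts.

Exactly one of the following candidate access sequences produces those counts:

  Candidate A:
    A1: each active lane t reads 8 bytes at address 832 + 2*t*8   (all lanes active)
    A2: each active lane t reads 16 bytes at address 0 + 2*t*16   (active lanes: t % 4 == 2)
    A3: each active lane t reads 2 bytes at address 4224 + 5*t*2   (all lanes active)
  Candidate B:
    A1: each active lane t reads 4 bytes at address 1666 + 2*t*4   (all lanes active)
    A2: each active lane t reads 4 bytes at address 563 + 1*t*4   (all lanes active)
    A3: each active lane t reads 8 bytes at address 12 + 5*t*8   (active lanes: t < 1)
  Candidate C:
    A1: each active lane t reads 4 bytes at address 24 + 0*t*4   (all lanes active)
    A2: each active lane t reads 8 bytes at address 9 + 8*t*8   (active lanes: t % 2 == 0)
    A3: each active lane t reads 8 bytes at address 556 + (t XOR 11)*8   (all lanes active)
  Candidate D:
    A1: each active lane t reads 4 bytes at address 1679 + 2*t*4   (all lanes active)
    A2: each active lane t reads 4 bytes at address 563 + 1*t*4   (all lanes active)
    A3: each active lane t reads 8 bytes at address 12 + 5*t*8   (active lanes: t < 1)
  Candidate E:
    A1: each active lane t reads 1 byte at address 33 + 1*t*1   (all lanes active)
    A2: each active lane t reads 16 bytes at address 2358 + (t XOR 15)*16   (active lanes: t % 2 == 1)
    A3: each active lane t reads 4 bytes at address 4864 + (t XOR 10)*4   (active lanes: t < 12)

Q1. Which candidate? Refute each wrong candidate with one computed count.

A: A1 gives 4 transactions, not 2
C: A1 gives 1 transaction, not 2
D: A1 gives 3 transactions, not 2
E: A1 gives 1 transaction, not 2
B: all counts match (2,2,1)

Answer: B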